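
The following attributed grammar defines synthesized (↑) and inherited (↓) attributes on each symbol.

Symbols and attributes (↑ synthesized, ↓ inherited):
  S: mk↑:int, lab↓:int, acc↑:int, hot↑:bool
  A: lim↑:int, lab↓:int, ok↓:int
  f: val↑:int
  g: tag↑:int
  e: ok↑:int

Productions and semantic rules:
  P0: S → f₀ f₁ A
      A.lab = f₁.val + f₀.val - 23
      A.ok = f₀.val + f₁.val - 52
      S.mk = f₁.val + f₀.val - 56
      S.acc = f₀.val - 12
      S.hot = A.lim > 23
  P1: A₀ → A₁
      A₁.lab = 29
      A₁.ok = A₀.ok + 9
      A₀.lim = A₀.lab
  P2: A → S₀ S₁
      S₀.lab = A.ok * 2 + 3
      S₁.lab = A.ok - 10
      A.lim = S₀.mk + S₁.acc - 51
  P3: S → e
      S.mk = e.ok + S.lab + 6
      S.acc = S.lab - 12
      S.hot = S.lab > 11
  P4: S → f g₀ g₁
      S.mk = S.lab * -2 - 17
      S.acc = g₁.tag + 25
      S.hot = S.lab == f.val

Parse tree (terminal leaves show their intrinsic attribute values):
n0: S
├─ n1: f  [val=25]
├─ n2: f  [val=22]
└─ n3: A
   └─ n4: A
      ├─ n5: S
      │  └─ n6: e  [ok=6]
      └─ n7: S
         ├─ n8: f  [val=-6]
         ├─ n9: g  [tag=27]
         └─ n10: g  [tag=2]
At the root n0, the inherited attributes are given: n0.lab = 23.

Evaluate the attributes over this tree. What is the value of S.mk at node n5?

1. n0.lab = 23  [given at root]
2. n1.val = 25  [terminal]
3. n2.val = 22  [terminal]
4. n3.lab = 24  [f₁.val + f₀.val - 23]
5. n3.ok = -5  [f₀.val + f₁.val - 52]
6. n4.lab = 29  [29]
7. n4.ok = 4  [A₀.ok + 9]
8. n5.lab = 11  [A.ok * 2 + 3]
9. n6.ok = 6  [terminal]
10. n5.mk = 23  [e.ok + S.lab + 6]
11. n5.acc = -1  [S.lab - 12]
12. n5.hot = false  [S.lab > 11]
13. n7.lab = -6  [A.ok - 10]
14. n8.val = -6  [terminal]
15. n9.tag = 27  [terminal]
16. n10.tag = 2  [terminal]
17. n7.mk = -5  [S.lab * -2 - 17]
18. n7.acc = 27  [g₁.tag + 25]
19. n7.hot = true  [S.lab == f.val]
20. n4.lim = -1  [S₀.mk + S₁.acc - 51]
21. n3.lim = 24  [A₀.lab]
22. n0.mk = -9  [f₁.val + f₀.val - 56]
23. n0.acc = 13  [f₀.val - 12]
24. n0.hot = true  [A.lim > 23]

23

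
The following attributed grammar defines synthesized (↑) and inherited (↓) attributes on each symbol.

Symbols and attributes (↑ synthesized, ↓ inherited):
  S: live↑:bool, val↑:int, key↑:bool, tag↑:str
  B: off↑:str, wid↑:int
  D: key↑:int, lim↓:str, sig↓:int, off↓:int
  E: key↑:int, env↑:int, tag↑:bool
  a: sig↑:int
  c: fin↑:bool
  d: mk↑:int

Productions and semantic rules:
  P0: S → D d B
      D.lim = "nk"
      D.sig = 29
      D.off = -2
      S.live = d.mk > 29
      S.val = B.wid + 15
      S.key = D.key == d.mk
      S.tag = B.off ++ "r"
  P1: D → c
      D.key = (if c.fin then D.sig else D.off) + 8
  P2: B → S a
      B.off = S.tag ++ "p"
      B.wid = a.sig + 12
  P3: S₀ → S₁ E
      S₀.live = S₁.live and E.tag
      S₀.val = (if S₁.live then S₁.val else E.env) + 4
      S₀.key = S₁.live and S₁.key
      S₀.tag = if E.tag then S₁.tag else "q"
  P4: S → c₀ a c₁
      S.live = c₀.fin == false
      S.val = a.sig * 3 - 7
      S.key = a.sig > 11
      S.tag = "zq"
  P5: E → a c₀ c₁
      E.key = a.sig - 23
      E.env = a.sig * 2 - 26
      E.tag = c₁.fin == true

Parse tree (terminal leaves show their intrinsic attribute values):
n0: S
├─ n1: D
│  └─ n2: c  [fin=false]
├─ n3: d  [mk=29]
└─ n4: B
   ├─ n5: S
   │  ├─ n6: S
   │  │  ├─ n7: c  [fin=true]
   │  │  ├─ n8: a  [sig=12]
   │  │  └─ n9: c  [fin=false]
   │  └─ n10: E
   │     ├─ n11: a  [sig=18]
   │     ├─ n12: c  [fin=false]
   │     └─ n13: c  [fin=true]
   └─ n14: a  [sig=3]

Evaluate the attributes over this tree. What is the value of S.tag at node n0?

"zqpr"

1. n1.lim = "nk"  ["nk"]
2. n1.sig = 29  [29]
3. n1.off = -2  [-2]
4. n2.fin = false  [terminal]
5. n1.key = 6  [(if c.fin then D.sig else D.off) + 8]
6. n3.mk = 29  [terminal]
7. n7.fin = true  [terminal]
8. n8.sig = 12  [terminal]
9. n9.fin = false  [terminal]
10. n6.live = false  [c₀.fin == false]
11. n6.val = 29  [a.sig * 3 - 7]
12. n6.key = true  [a.sig > 11]
13. n6.tag = "zq"  ["zq"]
14. n11.sig = 18  [terminal]
15. n12.fin = false  [terminal]
16. n13.fin = true  [terminal]
17. n10.key = -5  [a.sig - 23]
18. n10.env = 10  [a.sig * 2 - 26]
19. n10.tag = true  [c₁.fin == true]
20. n5.live = false  [S₁.live and E.tag]
21. n5.val = 14  [(if S₁.live then S₁.val else E.env) + 4]
22. n5.key = false  [S₁.live and S₁.key]
23. n5.tag = "zq"  [if E.tag then S₁.tag else "q"]
24. n14.sig = 3  [terminal]
25. n4.off = "zqp"  [S.tag ++ "p"]
26. n4.wid = 15  [a.sig + 12]
27. n0.live = false  [d.mk > 29]
28. n0.val = 30  [B.wid + 15]
29. n0.key = false  [D.key == d.mk]
30. n0.tag = "zqpr"  [B.off ++ "r"]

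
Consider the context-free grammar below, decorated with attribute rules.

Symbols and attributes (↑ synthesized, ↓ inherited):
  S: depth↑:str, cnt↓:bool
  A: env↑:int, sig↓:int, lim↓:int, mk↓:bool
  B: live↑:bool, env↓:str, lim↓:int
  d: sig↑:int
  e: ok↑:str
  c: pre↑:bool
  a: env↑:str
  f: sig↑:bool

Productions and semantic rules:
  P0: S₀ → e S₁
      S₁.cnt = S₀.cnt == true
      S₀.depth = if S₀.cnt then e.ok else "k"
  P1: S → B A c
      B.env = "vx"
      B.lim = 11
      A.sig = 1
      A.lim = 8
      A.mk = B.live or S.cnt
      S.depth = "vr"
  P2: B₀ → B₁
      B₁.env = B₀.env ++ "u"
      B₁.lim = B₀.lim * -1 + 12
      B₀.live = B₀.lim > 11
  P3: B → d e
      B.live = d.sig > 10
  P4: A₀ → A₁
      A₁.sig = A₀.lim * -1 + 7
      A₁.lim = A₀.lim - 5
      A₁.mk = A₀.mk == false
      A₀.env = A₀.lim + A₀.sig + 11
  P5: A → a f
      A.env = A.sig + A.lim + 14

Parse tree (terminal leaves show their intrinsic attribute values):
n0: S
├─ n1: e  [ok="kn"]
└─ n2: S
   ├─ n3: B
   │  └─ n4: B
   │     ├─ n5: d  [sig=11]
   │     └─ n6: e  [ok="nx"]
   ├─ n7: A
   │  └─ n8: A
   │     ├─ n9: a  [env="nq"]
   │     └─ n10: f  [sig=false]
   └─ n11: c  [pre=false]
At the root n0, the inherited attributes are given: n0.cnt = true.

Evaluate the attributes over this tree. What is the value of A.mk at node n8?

1. n0.cnt = true  [given at root]
2. n1.ok = "kn"  [terminal]
3. n2.cnt = true  [S₀.cnt == true]
4. n3.env = "vx"  ["vx"]
5. n3.lim = 11  [11]
6. n4.env = "vxu"  [B₀.env ++ "u"]
7. n4.lim = 1  [B₀.lim * -1 + 12]
8. n5.sig = 11  [terminal]
9. n6.ok = "nx"  [terminal]
10. n4.live = true  [d.sig > 10]
11. n3.live = false  [B₀.lim > 11]
12. n7.sig = 1  [1]
13. n7.lim = 8  [8]
14. n7.mk = true  [B.live or S.cnt]
15. n8.sig = -1  [A₀.lim * -1 + 7]
16. n8.lim = 3  [A₀.lim - 5]
17. n8.mk = false  [A₀.mk == false]
18. n9.env = "nq"  [terminal]
19. n10.sig = false  [terminal]
20. n8.env = 16  [A.sig + A.lim + 14]
21. n7.env = 20  [A₀.lim + A₀.sig + 11]
22. n11.pre = false  [terminal]
23. n2.depth = "vr"  ["vr"]
24. n0.depth = "kn"  [if S₀.cnt then e.ok else "k"]

false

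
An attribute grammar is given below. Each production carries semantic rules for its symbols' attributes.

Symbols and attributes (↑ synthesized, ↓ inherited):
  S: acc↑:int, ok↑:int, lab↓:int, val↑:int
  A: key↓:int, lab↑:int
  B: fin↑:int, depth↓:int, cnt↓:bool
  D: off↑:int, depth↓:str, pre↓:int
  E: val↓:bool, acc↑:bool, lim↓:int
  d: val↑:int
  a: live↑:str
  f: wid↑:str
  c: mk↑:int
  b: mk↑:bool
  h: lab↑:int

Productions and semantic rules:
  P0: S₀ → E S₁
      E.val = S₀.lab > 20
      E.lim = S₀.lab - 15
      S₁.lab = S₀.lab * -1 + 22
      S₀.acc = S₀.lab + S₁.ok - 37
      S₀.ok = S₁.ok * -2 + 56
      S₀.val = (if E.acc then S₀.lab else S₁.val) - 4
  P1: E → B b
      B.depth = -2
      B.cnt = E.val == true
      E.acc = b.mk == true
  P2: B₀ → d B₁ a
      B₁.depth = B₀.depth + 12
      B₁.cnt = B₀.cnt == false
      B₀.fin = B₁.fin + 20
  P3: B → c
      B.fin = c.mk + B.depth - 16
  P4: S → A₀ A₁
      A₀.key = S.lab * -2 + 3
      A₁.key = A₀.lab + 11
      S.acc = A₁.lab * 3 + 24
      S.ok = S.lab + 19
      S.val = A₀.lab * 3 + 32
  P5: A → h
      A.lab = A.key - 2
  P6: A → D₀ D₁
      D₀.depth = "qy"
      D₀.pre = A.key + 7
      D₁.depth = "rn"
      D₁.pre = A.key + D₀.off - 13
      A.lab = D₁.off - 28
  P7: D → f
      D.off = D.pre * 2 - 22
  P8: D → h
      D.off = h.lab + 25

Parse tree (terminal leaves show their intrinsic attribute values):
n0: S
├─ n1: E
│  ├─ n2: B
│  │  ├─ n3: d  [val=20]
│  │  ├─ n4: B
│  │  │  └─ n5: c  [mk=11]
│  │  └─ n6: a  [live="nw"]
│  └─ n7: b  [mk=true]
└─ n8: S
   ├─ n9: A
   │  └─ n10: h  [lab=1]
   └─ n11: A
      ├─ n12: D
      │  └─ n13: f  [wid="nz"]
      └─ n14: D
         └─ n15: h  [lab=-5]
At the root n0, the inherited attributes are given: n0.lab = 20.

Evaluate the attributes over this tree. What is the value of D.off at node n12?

1. n0.lab = 20  [given at root]
2. n1.val = false  [S₀.lab > 20]
3. n1.lim = 5  [S₀.lab - 15]
4. n2.depth = -2  [-2]
5. n2.cnt = false  [E.val == true]
6. n3.val = 20  [terminal]
7. n4.depth = 10  [B₀.depth + 12]
8. n4.cnt = true  [B₀.cnt == false]
9. n5.mk = 11  [terminal]
10. n4.fin = 5  [c.mk + B.depth - 16]
11. n6.live = "nw"  [terminal]
12. n2.fin = 25  [B₁.fin + 20]
13. n7.mk = true  [terminal]
14. n1.acc = true  [b.mk == true]
15. n8.lab = 2  [S₀.lab * -1 + 22]
16. n9.key = -1  [S.lab * -2 + 3]
17. n10.lab = 1  [terminal]
18. n9.lab = -3  [A.key - 2]
19. n11.key = 8  [A₀.lab + 11]
20. n12.depth = "qy"  ["qy"]
21. n12.pre = 15  [A.key + 7]
22. n13.wid = "nz"  [terminal]
23. n12.off = 8  [D.pre * 2 - 22]
24. n14.depth = "rn"  ["rn"]
25. n14.pre = 3  [A.key + D₀.off - 13]
26. n15.lab = -5  [terminal]
27. n14.off = 20  [h.lab + 25]
28. n11.lab = -8  [D₁.off - 28]
29. n8.acc = 0  [A₁.lab * 3 + 24]
30. n8.ok = 21  [S.lab + 19]
31. n8.val = 23  [A₀.lab * 3 + 32]
32. n0.acc = 4  [S₀.lab + S₁.ok - 37]
33. n0.ok = 14  [S₁.ok * -2 + 56]
34. n0.val = 16  [(if E.acc then S₀.lab else S₁.val) - 4]

8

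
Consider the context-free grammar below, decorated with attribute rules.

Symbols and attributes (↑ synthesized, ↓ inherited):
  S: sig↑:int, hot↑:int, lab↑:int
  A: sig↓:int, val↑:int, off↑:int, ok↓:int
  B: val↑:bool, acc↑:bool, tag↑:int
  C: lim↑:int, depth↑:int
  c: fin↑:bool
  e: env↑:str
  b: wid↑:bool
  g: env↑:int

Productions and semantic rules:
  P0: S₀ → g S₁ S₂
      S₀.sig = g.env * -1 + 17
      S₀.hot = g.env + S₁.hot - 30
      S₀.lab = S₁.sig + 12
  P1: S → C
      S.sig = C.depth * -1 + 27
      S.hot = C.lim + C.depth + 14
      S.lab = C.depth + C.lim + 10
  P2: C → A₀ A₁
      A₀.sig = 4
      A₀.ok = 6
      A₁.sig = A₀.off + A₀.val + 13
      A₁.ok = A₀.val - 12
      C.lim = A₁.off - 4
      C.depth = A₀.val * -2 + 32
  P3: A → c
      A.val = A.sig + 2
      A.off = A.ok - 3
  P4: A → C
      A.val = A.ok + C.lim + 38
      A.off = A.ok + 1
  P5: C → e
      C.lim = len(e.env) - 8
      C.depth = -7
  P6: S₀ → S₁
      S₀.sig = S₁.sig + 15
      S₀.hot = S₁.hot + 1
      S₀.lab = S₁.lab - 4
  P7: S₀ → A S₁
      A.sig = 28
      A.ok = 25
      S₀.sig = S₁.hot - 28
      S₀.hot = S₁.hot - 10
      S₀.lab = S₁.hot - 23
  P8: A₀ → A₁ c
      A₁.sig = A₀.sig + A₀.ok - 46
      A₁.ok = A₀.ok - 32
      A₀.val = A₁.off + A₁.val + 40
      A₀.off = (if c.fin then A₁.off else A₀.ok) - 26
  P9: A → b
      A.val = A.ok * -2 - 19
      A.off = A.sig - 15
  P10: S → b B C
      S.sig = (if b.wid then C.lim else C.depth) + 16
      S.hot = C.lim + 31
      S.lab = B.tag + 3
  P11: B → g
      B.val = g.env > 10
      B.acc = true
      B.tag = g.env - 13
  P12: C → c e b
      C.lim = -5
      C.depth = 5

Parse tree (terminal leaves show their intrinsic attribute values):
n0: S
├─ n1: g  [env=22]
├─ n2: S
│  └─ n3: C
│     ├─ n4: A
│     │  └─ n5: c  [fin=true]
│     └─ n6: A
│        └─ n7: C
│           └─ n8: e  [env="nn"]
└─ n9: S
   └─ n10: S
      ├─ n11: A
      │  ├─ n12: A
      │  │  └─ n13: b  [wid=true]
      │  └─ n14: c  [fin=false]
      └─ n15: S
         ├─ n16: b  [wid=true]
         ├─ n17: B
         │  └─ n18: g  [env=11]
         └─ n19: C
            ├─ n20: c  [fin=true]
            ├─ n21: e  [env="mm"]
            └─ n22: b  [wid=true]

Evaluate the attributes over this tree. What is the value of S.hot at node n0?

1. n1.env = 22  [terminal]
2. n4.sig = 4  [4]
3. n4.ok = 6  [6]
4. n5.fin = true  [terminal]
5. n4.val = 6  [A.sig + 2]
6. n4.off = 3  [A.ok - 3]
7. n6.sig = 22  [A₀.off + A₀.val + 13]
8. n6.ok = -6  [A₀.val - 12]
9. n8.env = "nn"  [terminal]
10. n7.lim = -6  [len(e.env) - 8]
11. n7.depth = -7  [-7]
12. n6.val = 26  [A.ok + C.lim + 38]
13. n6.off = -5  [A.ok + 1]
14. n3.lim = -9  [A₁.off - 4]
15. n3.depth = 20  [A₀.val * -2 + 32]
16. n2.sig = 7  [C.depth * -1 + 27]
17. n2.hot = 25  [C.lim + C.depth + 14]
18. n2.lab = 21  [C.depth + C.lim + 10]
19. n11.sig = 28  [28]
20. n11.ok = 25  [25]
21. n12.sig = 7  [A₀.sig + A₀.ok - 46]
22. n12.ok = -7  [A₀.ok - 32]
23. n13.wid = true  [terminal]
24. n12.val = -5  [A.ok * -2 - 19]
25. n12.off = -8  [A.sig - 15]
26. n14.fin = false  [terminal]
27. n11.val = 27  [A₁.off + A₁.val + 40]
28. n11.off = -1  [(if c.fin then A₁.off else A₀.ok) - 26]
29. n16.wid = true  [terminal]
30. n18.env = 11  [terminal]
31. n17.val = true  [g.env > 10]
32. n17.acc = true  [true]
33. n17.tag = -2  [g.env - 13]
34. n20.fin = true  [terminal]
35. n21.env = "mm"  [terminal]
36. n22.wid = true  [terminal]
37. n19.lim = -5  [-5]
38. n19.depth = 5  [5]
39. n15.sig = 11  [(if b.wid then C.lim else C.depth) + 16]
40. n15.hot = 26  [C.lim + 31]
41. n15.lab = 1  [B.tag + 3]
42. n10.sig = -2  [S₁.hot - 28]
43. n10.hot = 16  [S₁.hot - 10]
44. n10.lab = 3  [S₁.hot - 23]
45. n9.sig = 13  [S₁.sig + 15]
46. n9.hot = 17  [S₁.hot + 1]
47. n9.lab = -1  [S₁.lab - 4]
48. n0.sig = -5  [g.env * -1 + 17]
49. n0.hot = 17  [g.env + S₁.hot - 30]
50. n0.lab = 19  [S₁.sig + 12]

17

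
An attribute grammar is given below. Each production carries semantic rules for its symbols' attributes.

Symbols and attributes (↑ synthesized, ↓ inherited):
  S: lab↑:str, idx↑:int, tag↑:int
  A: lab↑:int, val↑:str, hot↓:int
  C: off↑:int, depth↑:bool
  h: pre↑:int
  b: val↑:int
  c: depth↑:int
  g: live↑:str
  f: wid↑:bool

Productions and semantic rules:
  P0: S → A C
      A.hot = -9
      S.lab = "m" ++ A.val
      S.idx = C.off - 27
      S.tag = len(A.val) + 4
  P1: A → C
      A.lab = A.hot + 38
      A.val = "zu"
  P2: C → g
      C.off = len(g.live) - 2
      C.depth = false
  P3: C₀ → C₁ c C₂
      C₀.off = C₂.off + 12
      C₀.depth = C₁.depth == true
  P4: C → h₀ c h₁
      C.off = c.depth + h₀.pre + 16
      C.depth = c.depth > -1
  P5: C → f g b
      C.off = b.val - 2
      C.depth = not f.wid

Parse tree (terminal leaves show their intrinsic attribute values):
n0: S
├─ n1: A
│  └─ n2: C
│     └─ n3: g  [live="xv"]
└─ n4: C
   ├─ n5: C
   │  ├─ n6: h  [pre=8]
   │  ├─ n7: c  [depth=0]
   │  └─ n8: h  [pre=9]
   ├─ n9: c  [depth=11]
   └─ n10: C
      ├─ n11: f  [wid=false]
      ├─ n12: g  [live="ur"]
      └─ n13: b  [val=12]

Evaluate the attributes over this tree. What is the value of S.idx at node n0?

1. n1.hot = -9  [-9]
2. n3.live = "xv"  [terminal]
3. n2.off = 0  [len(g.live) - 2]
4. n2.depth = false  [false]
5. n1.lab = 29  [A.hot + 38]
6. n1.val = "zu"  ["zu"]
7. n6.pre = 8  [terminal]
8. n7.depth = 0  [terminal]
9. n8.pre = 9  [terminal]
10. n5.off = 24  [c.depth + h₀.pre + 16]
11. n5.depth = true  [c.depth > -1]
12. n9.depth = 11  [terminal]
13. n11.wid = false  [terminal]
14. n12.live = "ur"  [terminal]
15. n13.val = 12  [terminal]
16. n10.off = 10  [b.val - 2]
17. n10.depth = true  [not f.wid]
18. n4.off = 22  [C₂.off + 12]
19. n4.depth = true  [C₁.depth == true]
20. n0.lab = "mzu"  ["m" ++ A.val]
21. n0.idx = -5  [C.off - 27]
22. n0.tag = 6  [len(A.val) + 4]

-5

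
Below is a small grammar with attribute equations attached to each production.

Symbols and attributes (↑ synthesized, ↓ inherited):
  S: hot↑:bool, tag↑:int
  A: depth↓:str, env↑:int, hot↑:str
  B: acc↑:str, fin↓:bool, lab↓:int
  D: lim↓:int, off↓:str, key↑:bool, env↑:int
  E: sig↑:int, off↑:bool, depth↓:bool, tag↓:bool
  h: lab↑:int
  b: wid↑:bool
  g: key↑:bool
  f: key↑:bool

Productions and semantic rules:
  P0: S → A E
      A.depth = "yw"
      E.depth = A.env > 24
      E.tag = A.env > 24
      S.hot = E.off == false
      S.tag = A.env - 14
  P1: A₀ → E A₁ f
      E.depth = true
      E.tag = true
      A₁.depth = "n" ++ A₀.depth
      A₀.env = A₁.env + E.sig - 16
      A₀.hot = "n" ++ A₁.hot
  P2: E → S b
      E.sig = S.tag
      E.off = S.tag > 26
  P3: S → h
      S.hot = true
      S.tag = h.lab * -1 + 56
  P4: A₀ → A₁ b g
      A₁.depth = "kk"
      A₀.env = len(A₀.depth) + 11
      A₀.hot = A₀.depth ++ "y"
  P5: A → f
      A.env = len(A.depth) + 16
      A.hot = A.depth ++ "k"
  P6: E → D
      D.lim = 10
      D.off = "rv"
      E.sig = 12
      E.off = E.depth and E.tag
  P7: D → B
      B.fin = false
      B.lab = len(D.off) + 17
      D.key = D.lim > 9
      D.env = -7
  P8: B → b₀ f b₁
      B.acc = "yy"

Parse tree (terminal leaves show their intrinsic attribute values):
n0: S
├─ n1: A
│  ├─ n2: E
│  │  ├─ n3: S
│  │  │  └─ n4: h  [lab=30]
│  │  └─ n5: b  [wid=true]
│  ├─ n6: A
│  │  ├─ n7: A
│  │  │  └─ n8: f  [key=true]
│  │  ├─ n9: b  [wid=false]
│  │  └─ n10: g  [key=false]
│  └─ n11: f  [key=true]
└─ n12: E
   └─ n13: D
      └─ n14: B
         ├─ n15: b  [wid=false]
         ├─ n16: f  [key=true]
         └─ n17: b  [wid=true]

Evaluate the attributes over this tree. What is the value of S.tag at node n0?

10

1. n1.depth = "yw"  ["yw"]
2. n2.depth = true  [true]
3. n2.tag = true  [true]
4. n4.lab = 30  [terminal]
5. n3.hot = true  [true]
6. n3.tag = 26  [h.lab * -1 + 56]
7. n5.wid = true  [terminal]
8. n2.sig = 26  [S.tag]
9. n2.off = false  [S.tag > 26]
10. n6.depth = "nyw"  ["n" ++ A₀.depth]
11. n7.depth = "kk"  ["kk"]
12. n8.key = true  [terminal]
13. n7.env = 18  [len(A.depth) + 16]
14. n7.hot = "kkk"  [A.depth ++ "k"]
15. n9.wid = false  [terminal]
16. n10.key = false  [terminal]
17. n6.env = 14  [len(A₀.depth) + 11]
18. n6.hot = "nywy"  [A₀.depth ++ "y"]
19. n11.key = true  [terminal]
20. n1.env = 24  [A₁.env + E.sig - 16]
21. n1.hot = "nnywy"  ["n" ++ A₁.hot]
22. n12.depth = false  [A.env > 24]
23. n12.tag = false  [A.env > 24]
24. n13.lim = 10  [10]
25. n13.off = "rv"  ["rv"]
26. n14.fin = false  [false]
27. n14.lab = 19  [len(D.off) + 17]
28. n15.wid = false  [terminal]
29. n16.key = true  [terminal]
30. n17.wid = true  [terminal]
31. n14.acc = "yy"  ["yy"]
32. n13.key = true  [D.lim > 9]
33. n13.env = -7  [-7]
34. n12.sig = 12  [12]
35. n12.off = false  [E.depth and E.tag]
36. n0.hot = true  [E.off == false]
37. n0.tag = 10  [A.env - 14]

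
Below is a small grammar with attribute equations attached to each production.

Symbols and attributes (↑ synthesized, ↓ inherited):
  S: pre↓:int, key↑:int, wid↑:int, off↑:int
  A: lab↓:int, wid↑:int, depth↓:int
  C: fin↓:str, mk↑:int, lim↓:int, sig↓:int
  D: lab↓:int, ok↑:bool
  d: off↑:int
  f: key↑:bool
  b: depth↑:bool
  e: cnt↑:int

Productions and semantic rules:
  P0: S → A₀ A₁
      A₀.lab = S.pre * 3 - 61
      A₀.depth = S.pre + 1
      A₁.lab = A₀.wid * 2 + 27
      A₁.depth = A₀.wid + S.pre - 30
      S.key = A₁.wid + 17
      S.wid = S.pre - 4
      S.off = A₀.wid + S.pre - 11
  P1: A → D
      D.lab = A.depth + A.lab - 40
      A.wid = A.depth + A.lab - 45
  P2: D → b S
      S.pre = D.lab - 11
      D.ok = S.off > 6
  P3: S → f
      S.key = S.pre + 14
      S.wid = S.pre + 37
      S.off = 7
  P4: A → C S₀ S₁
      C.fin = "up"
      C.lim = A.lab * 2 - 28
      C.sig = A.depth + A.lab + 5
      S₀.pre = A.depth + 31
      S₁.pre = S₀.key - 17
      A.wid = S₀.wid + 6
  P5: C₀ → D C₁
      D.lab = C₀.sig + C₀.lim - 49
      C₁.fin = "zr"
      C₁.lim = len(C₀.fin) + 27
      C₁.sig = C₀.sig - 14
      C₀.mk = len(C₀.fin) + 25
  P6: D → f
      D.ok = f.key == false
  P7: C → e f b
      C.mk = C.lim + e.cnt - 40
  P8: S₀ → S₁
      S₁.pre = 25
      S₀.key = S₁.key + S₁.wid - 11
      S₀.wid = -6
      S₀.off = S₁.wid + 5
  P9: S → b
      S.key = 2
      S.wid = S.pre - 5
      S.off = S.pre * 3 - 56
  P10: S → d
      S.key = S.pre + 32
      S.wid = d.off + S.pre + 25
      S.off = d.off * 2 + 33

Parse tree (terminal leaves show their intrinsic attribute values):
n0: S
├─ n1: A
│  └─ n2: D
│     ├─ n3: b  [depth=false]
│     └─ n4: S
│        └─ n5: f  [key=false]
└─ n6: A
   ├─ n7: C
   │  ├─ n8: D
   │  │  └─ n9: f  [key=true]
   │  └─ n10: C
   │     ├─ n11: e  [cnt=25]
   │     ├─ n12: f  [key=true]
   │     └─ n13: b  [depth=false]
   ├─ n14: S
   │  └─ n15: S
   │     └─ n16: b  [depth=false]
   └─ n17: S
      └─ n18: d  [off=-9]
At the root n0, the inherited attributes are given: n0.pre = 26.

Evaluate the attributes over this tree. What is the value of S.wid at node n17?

10

1. n0.pre = 26  [given at root]
2. n1.lab = 17  [S.pre * 3 - 61]
3. n1.depth = 27  [S.pre + 1]
4. n2.lab = 4  [A.depth + A.lab - 40]
5. n3.depth = false  [terminal]
6. n4.pre = -7  [D.lab - 11]
7. n5.key = false  [terminal]
8. n4.key = 7  [S.pre + 14]
9. n4.wid = 30  [S.pre + 37]
10. n4.off = 7  [7]
11. n2.ok = true  [S.off > 6]
12. n1.wid = -1  [A.depth + A.lab - 45]
13. n6.lab = 25  [A₀.wid * 2 + 27]
14. n6.depth = -5  [A₀.wid + S.pre - 30]
15. n7.fin = "up"  ["up"]
16. n7.lim = 22  [A.lab * 2 - 28]
17. n7.sig = 25  [A.depth + A.lab + 5]
18. n8.lab = -2  [C₀.sig + C₀.lim - 49]
19. n9.key = true  [terminal]
20. n8.ok = false  [f.key == false]
21. n10.fin = "zr"  ["zr"]
22. n10.lim = 29  [len(C₀.fin) + 27]
23. n10.sig = 11  [C₀.sig - 14]
24. n11.cnt = 25  [terminal]
25. n12.key = true  [terminal]
26. n13.depth = false  [terminal]
27. n10.mk = 14  [C.lim + e.cnt - 40]
28. n7.mk = 27  [len(C₀.fin) + 25]
29. n14.pre = 26  [A.depth + 31]
30. n15.pre = 25  [25]
31. n16.depth = false  [terminal]
32. n15.key = 2  [2]
33. n15.wid = 20  [S.pre - 5]
34. n15.off = 19  [S.pre * 3 - 56]
35. n14.key = 11  [S₁.key + S₁.wid - 11]
36. n14.wid = -6  [-6]
37. n14.off = 25  [S₁.wid + 5]
38. n17.pre = -6  [S₀.key - 17]
39. n18.off = -9  [terminal]
40. n17.key = 26  [S.pre + 32]
41. n17.wid = 10  [d.off + S.pre + 25]
42. n17.off = 15  [d.off * 2 + 33]
43. n6.wid = 0  [S₀.wid + 6]
44. n0.key = 17  [A₁.wid + 17]
45. n0.wid = 22  [S.pre - 4]
46. n0.off = 14  [A₀.wid + S.pre - 11]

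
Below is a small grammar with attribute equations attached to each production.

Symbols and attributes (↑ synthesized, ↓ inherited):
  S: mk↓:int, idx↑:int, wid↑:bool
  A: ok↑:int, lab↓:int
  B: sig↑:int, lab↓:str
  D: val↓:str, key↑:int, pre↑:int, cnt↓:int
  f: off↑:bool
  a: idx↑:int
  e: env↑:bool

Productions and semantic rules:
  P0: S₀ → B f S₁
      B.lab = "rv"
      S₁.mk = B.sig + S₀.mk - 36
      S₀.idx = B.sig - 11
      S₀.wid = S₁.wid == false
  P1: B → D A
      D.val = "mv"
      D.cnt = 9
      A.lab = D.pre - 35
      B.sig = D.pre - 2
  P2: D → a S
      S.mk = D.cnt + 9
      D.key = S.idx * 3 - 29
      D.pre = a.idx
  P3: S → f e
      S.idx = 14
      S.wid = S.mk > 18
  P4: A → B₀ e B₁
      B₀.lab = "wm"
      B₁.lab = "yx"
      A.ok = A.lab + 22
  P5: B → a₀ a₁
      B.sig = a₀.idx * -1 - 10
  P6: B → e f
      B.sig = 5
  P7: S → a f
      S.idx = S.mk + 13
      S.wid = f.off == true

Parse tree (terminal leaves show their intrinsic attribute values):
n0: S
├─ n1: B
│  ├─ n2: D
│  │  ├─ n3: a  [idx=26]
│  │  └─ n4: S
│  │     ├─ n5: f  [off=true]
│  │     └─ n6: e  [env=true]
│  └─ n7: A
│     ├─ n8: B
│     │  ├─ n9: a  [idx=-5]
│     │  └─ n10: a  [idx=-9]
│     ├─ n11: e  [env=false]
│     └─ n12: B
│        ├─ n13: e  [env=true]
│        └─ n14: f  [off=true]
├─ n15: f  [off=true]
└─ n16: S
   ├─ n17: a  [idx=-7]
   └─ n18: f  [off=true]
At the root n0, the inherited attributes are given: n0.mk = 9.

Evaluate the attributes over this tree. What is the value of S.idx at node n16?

1. n0.mk = 9  [given at root]
2. n1.lab = "rv"  ["rv"]
3. n2.val = "mv"  ["mv"]
4. n2.cnt = 9  [9]
5. n3.idx = 26  [terminal]
6. n4.mk = 18  [D.cnt + 9]
7. n5.off = true  [terminal]
8. n6.env = true  [terminal]
9. n4.idx = 14  [14]
10. n4.wid = false  [S.mk > 18]
11. n2.key = 13  [S.idx * 3 - 29]
12. n2.pre = 26  [a.idx]
13. n7.lab = -9  [D.pre - 35]
14. n8.lab = "wm"  ["wm"]
15. n9.idx = -5  [terminal]
16. n10.idx = -9  [terminal]
17. n8.sig = -5  [a₀.idx * -1 - 10]
18. n11.env = false  [terminal]
19. n12.lab = "yx"  ["yx"]
20. n13.env = true  [terminal]
21. n14.off = true  [terminal]
22. n12.sig = 5  [5]
23. n7.ok = 13  [A.lab + 22]
24. n1.sig = 24  [D.pre - 2]
25. n15.off = true  [terminal]
26. n16.mk = -3  [B.sig + S₀.mk - 36]
27. n17.idx = -7  [terminal]
28. n18.off = true  [terminal]
29. n16.idx = 10  [S.mk + 13]
30. n16.wid = true  [f.off == true]
31. n0.idx = 13  [B.sig - 11]
32. n0.wid = false  [S₁.wid == false]

10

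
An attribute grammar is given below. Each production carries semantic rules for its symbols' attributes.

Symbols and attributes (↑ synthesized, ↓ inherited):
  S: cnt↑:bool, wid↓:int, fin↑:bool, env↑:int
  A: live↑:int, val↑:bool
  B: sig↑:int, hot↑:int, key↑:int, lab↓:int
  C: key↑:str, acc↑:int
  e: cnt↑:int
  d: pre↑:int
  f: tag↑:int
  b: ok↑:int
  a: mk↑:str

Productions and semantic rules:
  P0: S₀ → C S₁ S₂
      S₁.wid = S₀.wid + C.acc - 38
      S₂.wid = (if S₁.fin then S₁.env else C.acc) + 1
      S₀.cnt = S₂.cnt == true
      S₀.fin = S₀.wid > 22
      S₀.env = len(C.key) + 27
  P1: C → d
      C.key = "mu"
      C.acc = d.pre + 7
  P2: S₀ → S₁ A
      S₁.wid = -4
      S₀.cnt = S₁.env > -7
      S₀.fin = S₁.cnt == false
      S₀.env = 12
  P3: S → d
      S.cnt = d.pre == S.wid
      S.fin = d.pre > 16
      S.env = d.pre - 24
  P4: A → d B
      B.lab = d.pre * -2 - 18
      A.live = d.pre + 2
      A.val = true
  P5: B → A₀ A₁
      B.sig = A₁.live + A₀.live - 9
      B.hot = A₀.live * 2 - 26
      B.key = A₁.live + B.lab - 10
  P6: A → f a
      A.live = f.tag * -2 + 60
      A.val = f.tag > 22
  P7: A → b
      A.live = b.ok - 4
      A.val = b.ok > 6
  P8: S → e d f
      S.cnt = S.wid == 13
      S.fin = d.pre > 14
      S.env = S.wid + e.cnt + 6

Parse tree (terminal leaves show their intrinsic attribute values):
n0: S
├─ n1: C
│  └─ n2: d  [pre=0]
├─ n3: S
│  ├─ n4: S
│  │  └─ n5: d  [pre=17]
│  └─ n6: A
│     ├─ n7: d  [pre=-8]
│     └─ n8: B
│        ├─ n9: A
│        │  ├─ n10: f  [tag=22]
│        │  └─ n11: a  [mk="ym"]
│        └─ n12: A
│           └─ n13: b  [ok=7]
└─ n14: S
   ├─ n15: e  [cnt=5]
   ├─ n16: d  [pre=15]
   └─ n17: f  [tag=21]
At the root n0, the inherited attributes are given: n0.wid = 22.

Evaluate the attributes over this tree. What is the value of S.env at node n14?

24

1. n0.wid = 22  [given at root]
2. n2.pre = 0  [terminal]
3. n1.key = "mu"  ["mu"]
4. n1.acc = 7  [d.pre + 7]
5. n3.wid = -9  [S₀.wid + C.acc - 38]
6. n4.wid = -4  [-4]
7. n5.pre = 17  [terminal]
8. n4.cnt = false  [d.pre == S.wid]
9. n4.fin = true  [d.pre > 16]
10. n4.env = -7  [d.pre - 24]
11. n7.pre = -8  [terminal]
12. n8.lab = -2  [d.pre * -2 - 18]
13. n10.tag = 22  [terminal]
14. n11.mk = "ym"  [terminal]
15. n9.live = 16  [f.tag * -2 + 60]
16. n9.val = false  [f.tag > 22]
17. n13.ok = 7  [terminal]
18. n12.live = 3  [b.ok - 4]
19. n12.val = true  [b.ok > 6]
20. n8.sig = 10  [A₁.live + A₀.live - 9]
21. n8.hot = 6  [A₀.live * 2 - 26]
22. n8.key = -9  [A₁.live + B.lab - 10]
23. n6.live = -6  [d.pre + 2]
24. n6.val = true  [true]
25. n3.cnt = false  [S₁.env > -7]
26. n3.fin = true  [S₁.cnt == false]
27. n3.env = 12  [12]
28. n14.wid = 13  [(if S₁.fin then S₁.env else C.acc) + 1]
29. n15.cnt = 5  [terminal]
30. n16.pre = 15  [terminal]
31. n17.tag = 21  [terminal]
32. n14.cnt = true  [S.wid == 13]
33. n14.fin = true  [d.pre > 14]
34. n14.env = 24  [S.wid + e.cnt + 6]
35. n0.cnt = true  [S₂.cnt == true]
36. n0.fin = false  [S₀.wid > 22]
37. n0.env = 29  [len(C.key) + 27]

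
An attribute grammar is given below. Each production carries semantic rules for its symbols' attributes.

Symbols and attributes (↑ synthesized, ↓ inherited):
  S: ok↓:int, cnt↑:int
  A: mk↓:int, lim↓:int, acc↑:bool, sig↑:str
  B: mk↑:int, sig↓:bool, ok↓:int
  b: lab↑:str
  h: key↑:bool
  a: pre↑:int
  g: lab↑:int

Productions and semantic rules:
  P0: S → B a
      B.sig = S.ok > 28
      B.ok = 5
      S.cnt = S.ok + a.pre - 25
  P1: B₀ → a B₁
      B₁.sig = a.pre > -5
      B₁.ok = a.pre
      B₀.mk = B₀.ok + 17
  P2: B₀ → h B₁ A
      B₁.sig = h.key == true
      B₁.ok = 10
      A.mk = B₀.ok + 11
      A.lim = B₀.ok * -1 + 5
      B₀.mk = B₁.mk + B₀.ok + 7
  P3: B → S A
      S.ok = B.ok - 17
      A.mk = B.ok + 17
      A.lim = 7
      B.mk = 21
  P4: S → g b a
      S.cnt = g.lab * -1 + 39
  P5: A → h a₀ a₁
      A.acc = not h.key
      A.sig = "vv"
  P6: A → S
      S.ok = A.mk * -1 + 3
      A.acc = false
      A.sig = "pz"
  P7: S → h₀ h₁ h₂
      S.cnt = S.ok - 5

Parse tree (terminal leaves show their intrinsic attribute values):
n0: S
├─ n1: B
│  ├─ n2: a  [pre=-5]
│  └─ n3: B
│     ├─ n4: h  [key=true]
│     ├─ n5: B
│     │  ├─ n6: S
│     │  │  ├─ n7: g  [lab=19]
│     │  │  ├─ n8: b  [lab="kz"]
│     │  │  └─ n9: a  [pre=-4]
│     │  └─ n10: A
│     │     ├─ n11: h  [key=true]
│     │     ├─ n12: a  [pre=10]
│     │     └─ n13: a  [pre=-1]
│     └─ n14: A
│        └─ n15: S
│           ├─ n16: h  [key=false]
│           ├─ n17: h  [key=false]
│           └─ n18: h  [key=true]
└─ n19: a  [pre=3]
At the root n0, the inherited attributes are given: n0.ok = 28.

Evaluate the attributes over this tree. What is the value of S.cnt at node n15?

-8

1. n0.ok = 28  [given at root]
2. n1.sig = false  [S.ok > 28]
3. n1.ok = 5  [5]
4. n2.pre = -5  [terminal]
5. n3.sig = false  [a.pre > -5]
6. n3.ok = -5  [a.pre]
7. n4.key = true  [terminal]
8. n5.sig = true  [h.key == true]
9. n5.ok = 10  [10]
10. n6.ok = -7  [B.ok - 17]
11. n7.lab = 19  [terminal]
12. n8.lab = "kz"  [terminal]
13. n9.pre = -4  [terminal]
14. n6.cnt = 20  [g.lab * -1 + 39]
15. n10.mk = 27  [B.ok + 17]
16. n10.lim = 7  [7]
17. n11.key = true  [terminal]
18. n12.pre = 10  [terminal]
19. n13.pre = -1  [terminal]
20. n10.acc = false  [not h.key]
21. n10.sig = "vv"  ["vv"]
22. n5.mk = 21  [21]
23. n14.mk = 6  [B₀.ok + 11]
24. n14.lim = 10  [B₀.ok * -1 + 5]
25. n15.ok = -3  [A.mk * -1 + 3]
26. n16.key = false  [terminal]
27. n17.key = false  [terminal]
28. n18.key = true  [terminal]
29. n15.cnt = -8  [S.ok - 5]
30. n14.acc = false  [false]
31. n14.sig = "pz"  ["pz"]
32. n3.mk = 23  [B₁.mk + B₀.ok + 7]
33. n1.mk = 22  [B₀.ok + 17]
34. n19.pre = 3  [terminal]
35. n0.cnt = 6  [S.ok + a.pre - 25]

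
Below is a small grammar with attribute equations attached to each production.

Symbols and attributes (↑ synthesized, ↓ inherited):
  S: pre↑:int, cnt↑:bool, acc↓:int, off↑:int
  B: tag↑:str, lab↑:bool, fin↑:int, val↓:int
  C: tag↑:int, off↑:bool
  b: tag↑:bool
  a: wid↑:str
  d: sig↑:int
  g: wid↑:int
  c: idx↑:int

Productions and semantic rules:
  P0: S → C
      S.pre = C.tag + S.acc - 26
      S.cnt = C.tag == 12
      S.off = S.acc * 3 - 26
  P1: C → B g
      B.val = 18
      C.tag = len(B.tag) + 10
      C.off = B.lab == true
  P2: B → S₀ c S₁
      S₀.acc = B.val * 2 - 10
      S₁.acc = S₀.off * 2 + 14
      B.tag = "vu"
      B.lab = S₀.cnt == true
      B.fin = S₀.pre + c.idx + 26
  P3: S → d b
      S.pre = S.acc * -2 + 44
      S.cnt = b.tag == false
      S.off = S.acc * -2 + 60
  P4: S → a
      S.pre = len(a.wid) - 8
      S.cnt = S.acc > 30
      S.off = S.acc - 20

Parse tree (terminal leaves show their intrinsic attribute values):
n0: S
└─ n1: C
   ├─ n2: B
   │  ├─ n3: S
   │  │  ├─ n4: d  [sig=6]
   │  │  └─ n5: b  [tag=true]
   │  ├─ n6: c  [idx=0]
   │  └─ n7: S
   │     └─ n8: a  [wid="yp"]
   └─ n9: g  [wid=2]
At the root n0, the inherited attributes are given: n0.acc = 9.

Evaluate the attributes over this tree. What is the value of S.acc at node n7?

30

1. n0.acc = 9  [given at root]
2. n2.val = 18  [18]
3. n3.acc = 26  [B.val * 2 - 10]
4. n4.sig = 6  [terminal]
5. n5.tag = true  [terminal]
6. n3.pre = -8  [S.acc * -2 + 44]
7. n3.cnt = false  [b.tag == false]
8. n3.off = 8  [S.acc * -2 + 60]
9. n6.idx = 0  [terminal]
10. n7.acc = 30  [S₀.off * 2 + 14]
11. n8.wid = "yp"  [terminal]
12. n7.pre = -6  [len(a.wid) - 8]
13. n7.cnt = false  [S.acc > 30]
14. n7.off = 10  [S.acc - 20]
15. n2.tag = "vu"  ["vu"]
16. n2.lab = false  [S₀.cnt == true]
17. n2.fin = 18  [S₀.pre + c.idx + 26]
18. n9.wid = 2  [terminal]
19. n1.tag = 12  [len(B.tag) + 10]
20. n1.off = false  [B.lab == true]
21. n0.pre = -5  [C.tag + S.acc - 26]
22. n0.cnt = true  [C.tag == 12]
23. n0.off = 1  [S.acc * 3 - 26]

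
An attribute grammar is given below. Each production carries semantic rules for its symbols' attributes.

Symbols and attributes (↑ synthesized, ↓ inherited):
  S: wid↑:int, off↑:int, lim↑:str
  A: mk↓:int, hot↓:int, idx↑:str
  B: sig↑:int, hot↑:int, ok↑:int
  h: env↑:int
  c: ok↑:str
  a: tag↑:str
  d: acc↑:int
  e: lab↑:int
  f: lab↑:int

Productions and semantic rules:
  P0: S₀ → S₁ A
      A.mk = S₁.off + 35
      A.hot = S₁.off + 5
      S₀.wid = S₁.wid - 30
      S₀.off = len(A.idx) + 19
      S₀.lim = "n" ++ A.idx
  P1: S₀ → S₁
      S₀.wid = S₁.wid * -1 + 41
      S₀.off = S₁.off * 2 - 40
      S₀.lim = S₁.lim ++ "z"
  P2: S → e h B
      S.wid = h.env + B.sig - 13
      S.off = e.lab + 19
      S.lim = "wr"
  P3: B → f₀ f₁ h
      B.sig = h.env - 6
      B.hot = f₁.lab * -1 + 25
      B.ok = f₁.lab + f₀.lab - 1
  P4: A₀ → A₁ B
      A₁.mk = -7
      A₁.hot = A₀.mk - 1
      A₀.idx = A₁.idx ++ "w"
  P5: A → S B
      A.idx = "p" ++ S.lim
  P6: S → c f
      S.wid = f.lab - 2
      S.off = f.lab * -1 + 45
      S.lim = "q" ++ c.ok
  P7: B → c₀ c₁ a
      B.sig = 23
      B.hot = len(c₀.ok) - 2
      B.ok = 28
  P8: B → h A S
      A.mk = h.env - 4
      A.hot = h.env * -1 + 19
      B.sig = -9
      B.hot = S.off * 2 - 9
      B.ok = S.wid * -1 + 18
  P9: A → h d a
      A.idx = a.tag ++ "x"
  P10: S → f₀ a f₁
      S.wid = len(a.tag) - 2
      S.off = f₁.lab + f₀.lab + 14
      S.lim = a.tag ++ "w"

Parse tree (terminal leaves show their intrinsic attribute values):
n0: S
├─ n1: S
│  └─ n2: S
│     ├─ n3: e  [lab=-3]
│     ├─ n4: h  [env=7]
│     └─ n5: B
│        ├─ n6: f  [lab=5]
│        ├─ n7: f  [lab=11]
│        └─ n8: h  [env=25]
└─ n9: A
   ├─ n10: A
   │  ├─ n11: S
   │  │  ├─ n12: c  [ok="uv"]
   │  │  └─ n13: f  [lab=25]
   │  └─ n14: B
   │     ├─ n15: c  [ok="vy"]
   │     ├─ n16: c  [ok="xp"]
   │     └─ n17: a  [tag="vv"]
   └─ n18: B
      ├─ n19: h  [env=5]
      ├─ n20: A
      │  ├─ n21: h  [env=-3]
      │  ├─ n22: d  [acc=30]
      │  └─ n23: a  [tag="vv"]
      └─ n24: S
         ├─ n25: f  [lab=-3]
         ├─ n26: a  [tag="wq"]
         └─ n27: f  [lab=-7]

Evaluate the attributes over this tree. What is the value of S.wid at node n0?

-2

1. n3.lab = -3  [terminal]
2. n4.env = 7  [terminal]
3. n6.lab = 5  [terminal]
4. n7.lab = 11  [terminal]
5. n8.env = 25  [terminal]
6. n5.sig = 19  [h.env - 6]
7. n5.hot = 14  [f₁.lab * -1 + 25]
8. n5.ok = 15  [f₁.lab + f₀.lab - 1]
9. n2.wid = 13  [h.env + B.sig - 13]
10. n2.off = 16  [e.lab + 19]
11. n2.lim = "wr"  ["wr"]
12. n1.wid = 28  [S₁.wid * -1 + 41]
13. n1.off = -8  [S₁.off * 2 - 40]
14. n1.lim = "wrz"  [S₁.lim ++ "z"]
15. n9.mk = 27  [S₁.off + 35]
16. n9.hot = -3  [S₁.off + 5]
17. n10.mk = -7  [-7]
18. n10.hot = 26  [A₀.mk - 1]
19. n12.ok = "uv"  [terminal]
20. n13.lab = 25  [terminal]
21. n11.wid = 23  [f.lab - 2]
22. n11.off = 20  [f.lab * -1 + 45]
23. n11.lim = "quv"  ["q" ++ c.ok]
24. n15.ok = "vy"  [terminal]
25. n16.ok = "xp"  [terminal]
26. n17.tag = "vv"  [terminal]
27. n14.sig = 23  [23]
28. n14.hot = 0  [len(c₀.ok) - 2]
29. n14.ok = 28  [28]
30. n10.idx = "pquv"  ["p" ++ S.lim]
31. n19.env = 5  [terminal]
32. n20.mk = 1  [h.env - 4]
33. n20.hot = 14  [h.env * -1 + 19]
34. n21.env = -3  [terminal]
35. n22.acc = 30  [terminal]
36. n23.tag = "vv"  [terminal]
37. n20.idx = "vvx"  [a.tag ++ "x"]
38. n25.lab = -3  [terminal]
39. n26.tag = "wq"  [terminal]
40. n27.lab = -7  [terminal]
41. n24.wid = 0  [len(a.tag) - 2]
42. n24.off = 4  [f₁.lab + f₀.lab + 14]
43. n24.lim = "wqw"  [a.tag ++ "w"]
44. n18.sig = -9  [-9]
45. n18.hot = -1  [S.off * 2 - 9]
46. n18.ok = 18  [S.wid * -1 + 18]
47. n9.idx = "pquvw"  [A₁.idx ++ "w"]
48. n0.wid = -2  [S₁.wid - 30]
49. n0.off = 24  [len(A.idx) + 19]
50. n0.lim = "npquvw"  ["n" ++ A.idx]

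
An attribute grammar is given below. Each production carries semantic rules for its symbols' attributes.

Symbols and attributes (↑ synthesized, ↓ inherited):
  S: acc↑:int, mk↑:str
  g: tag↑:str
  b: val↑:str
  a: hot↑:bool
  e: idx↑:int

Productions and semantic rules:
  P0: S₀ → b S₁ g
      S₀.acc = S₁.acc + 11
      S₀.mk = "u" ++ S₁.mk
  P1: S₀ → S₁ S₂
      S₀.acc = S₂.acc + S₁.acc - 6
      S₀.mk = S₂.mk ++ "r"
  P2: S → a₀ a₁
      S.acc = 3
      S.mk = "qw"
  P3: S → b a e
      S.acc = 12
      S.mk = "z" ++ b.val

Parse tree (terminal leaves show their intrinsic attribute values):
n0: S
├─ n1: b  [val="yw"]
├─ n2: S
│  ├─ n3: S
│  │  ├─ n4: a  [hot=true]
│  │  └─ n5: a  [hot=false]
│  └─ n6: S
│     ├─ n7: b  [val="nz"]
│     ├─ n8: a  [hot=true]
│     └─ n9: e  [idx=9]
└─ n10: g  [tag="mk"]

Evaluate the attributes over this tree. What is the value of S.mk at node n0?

1. n1.val = "yw"  [terminal]
2. n4.hot = true  [terminal]
3. n5.hot = false  [terminal]
4. n3.acc = 3  [3]
5. n3.mk = "qw"  ["qw"]
6. n7.val = "nz"  [terminal]
7. n8.hot = true  [terminal]
8. n9.idx = 9  [terminal]
9. n6.acc = 12  [12]
10. n6.mk = "znz"  ["z" ++ b.val]
11. n2.acc = 9  [S₂.acc + S₁.acc - 6]
12. n2.mk = "znzr"  [S₂.mk ++ "r"]
13. n10.tag = "mk"  [terminal]
14. n0.acc = 20  [S₁.acc + 11]
15. n0.mk = "uznzr"  ["u" ++ S₁.mk]

"uznzr"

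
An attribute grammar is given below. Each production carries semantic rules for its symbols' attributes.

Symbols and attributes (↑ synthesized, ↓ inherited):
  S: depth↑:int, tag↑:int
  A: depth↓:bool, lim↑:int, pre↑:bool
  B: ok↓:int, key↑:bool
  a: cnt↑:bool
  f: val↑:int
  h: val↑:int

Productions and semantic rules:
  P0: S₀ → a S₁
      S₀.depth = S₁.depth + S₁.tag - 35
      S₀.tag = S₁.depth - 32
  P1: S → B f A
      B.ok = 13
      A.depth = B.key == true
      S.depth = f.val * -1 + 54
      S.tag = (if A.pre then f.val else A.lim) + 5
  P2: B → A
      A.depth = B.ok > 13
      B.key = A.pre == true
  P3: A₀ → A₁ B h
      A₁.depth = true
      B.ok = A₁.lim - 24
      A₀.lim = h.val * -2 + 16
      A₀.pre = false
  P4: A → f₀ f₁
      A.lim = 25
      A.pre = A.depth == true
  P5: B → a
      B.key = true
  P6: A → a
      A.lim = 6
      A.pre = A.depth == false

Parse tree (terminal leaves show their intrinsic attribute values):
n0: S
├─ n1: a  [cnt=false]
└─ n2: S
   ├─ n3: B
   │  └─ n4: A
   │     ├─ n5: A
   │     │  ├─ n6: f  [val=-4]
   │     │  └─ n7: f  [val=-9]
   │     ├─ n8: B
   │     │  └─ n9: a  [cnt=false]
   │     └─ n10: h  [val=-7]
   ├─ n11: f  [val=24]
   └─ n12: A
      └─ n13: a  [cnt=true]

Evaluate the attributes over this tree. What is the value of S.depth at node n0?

1. n1.cnt = false  [terminal]
2. n3.ok = 13  [13]
3. n4.depth = false  [B.ok > 13]
4. n5.depth = true  [true]
5. n6.val = -4  [terminal]
6. n7.val = -9  [terminal]
7. n5.lim = 25  [25]
8. n5.pre = true  [A.depth == true]
9. n8.ok = 1  [A₁.lim - 24]
10. n9.cnt = false  [terminal]
11. n8.key = true  [true]
12. n10.val = -7  [terminal]
13. n4.lim = 30  [h.val * -2 + 16]
14. n4.pre = false  [false]
15. n3.key = false  [A.pre == true]
16. n11.val = 24  [terminal]
17. n12.depth = false  [B.key == true]
18. n13.cnt = true  [terminal]
19. n12.lim = 6  [6]
20. n12.pre = true  [A.depth == false]
21. n2.depth = 30  [f.val * -1 + 54]
22. n2.tag = 29  [(if A.pre then f.val else A.lim) + 5]
23. n0.depth = 24  [S₁.depth + S₁.tag - 35]
24. n0.tag = -2  [S₁.depth - 32]

24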